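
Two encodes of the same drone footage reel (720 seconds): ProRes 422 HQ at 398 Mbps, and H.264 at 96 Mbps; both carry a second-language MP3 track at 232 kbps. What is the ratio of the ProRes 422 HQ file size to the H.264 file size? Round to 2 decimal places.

Audio: 232 kbps = 0.232 Mbps.
ProRes 422 HQ: 398.232 Mbps × 720 s = 286727.0 Mb = 35.841 GB.
H.264: 96.232 Mbps × 720 s = 69287.0 Mb = 8.661 GB.
Ratio: 35.841 / 8.661 = 4.138.

4.14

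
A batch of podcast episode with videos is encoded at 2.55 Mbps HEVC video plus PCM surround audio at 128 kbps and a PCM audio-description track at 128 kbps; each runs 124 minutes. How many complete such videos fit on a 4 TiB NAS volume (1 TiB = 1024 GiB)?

1685

124 min = 7440 s
Audio total: 128 + 128 = 256 kbps = 0.256 Mbps.
Total bitrate: 2.806 Mbps.
Per item: 2.806 Mbps × 7440 s = 20,877 Mb = 2,610 MB.
Capacity: 4 TiB = 35,184,372 Mb; 1685.35 items → 1685 complete.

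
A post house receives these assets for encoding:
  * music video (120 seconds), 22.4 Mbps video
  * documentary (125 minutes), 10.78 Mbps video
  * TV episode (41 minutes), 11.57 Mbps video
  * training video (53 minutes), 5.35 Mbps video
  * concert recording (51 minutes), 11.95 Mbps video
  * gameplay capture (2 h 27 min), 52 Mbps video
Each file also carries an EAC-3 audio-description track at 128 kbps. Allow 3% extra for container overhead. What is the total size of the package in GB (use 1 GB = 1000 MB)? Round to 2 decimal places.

80.78 GB

Audio: 128 kbps = 0.128 Mbps.
music video: 22.528 Mbps × 120 s × 1.03 = 2784.5 Mb
documentary: 10.908 Mbps × 7500 s × 1.03 = 84264.3 Mb
TV episode: 11.698 Mbps × 2460 s × 1.03 = 29640.4 Mb
training video: 5.478 Mbps × 3180 s × 1.03 = 17942.6 Mb
concert recording: 12.078 Mbps × 3060 s × 1.03 = 38067.4 Mb
gameplay capture: 52.128 Mbps × 8820 s × 1.03 = 473562.0 Mb
Total: 646261.3 Mb = 80782.7 MB.
= 80.78 GB.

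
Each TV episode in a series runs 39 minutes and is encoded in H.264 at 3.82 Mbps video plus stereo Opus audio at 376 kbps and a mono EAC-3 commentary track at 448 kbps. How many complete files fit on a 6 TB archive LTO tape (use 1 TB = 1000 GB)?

4417

39 min = 2340 s
Audio total: 376 + 448 = 824 kbps = 0.824 Mbps.
Total bitrate: 4.644 Mbps.
Per item: 4.644 Mbps × 2340 s = 10,867 Mb = 1,358 MB.
Capacity: 6 TB = 48,000,000 Mb; 4417.06 items → 4417 complete.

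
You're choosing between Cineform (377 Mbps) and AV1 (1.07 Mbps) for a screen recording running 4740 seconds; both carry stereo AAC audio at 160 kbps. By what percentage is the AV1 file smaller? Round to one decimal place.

99.7%

Audio: 160 kbps = 0.160 Mbps.
Cineform: 377.160 Mbps × 4740 s = 1787738.4 Mb = 223.467 GB.
AV1: 1.230 Mbps × 4740 s = 5830.2 Mb = 0.729 GB.
Reduction: (1 − 0.729/223.467) × 100 = 99.67%.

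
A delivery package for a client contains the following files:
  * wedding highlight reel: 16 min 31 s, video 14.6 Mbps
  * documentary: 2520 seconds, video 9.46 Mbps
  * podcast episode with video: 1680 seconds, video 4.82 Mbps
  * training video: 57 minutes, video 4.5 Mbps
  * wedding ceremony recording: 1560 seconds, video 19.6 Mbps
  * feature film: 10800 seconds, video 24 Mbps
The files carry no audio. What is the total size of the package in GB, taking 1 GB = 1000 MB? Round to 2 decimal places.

43.95 GB

wedding highlight reel: 14.600 Mbps × 991 s = 14468.6 Mb
documentary: 9.460 Mbps × 2520 s = 23839.2 Mb
podcast episode with video: 4.820 Mbps × 1680 s = 8097.6 Mb
training video: 4.500 Mbps × 3420 s = 15390.0 Mb
wedding ceremony recording: 19.600 Mbps × 1560 s = 30576.0 Mb
feature film: 24.000 Mbps × 10800 s = 259200.0 Mb
Total: 351571.4 Mb = 43946.4 MB.
= 43.95 GB.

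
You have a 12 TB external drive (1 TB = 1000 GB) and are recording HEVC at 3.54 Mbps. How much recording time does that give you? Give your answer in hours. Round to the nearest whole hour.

7533 hours

Capacity: 12 TB = 96,000,000 Mb.
Recording time: 96,000,000 / 3.540 = 27,118,644 s ≈ 7,533 hours.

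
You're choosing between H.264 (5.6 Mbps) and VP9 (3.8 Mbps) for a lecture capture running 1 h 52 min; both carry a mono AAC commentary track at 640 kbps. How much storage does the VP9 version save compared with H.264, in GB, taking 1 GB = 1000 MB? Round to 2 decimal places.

1.51 GB

1 h 52 min = 112 min = 6720 s
Audio: 640 kbps = 0.640 Mbps.
H.264: 6.240 Mbps × 6720 s = 41932.8 Mb = 5.242 GB.
VP9: 4.440 Mbps × 6720 s = 29836.8 Mb = 3.730 GB.
Saving: 5.242 − 3.730 = 1.512 GB.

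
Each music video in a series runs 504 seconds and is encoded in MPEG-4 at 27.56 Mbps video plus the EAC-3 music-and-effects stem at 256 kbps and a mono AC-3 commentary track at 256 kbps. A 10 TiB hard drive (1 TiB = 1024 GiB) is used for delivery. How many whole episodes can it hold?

6217

Audio total: 256 + 256 = 512 kbps = 0.512 Mbps.
Total bitrate: 28.072 Mbps.
Per item: 28.072 Mbps × 504 s = 14,148 Mb = 1,769 MB.
Capacity: 10 TiB = 87,960,930 Mb; 6217.07 items → 6217 complete.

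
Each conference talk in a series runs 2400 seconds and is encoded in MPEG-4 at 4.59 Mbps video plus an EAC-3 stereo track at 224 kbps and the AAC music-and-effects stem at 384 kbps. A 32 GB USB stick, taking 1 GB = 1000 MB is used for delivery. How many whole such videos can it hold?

Audio total: 224 + 384 = 608 kbps = 0.608 Mbps.
Total bitrate: 5.198 Mbps.
Per item: 5.198 Mbps × 2400 s = 12,475 Mb = 1,559 MB.
Capacity: 32 GB = 256,000 Mb; 20.52 items → 20 complete.

20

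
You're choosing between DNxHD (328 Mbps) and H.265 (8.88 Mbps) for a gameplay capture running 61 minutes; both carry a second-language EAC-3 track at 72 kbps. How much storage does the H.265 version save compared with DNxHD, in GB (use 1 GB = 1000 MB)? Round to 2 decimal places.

61 min = 3660 s
Audio: 72 kbps = 0.072 Mbps.
DNxHD: 328.072 Mbps × 3660 s = 1200743.5 Mb = 150.093 GB.
H.265: 8.952 Mbps × 3660 s = 32764.3 Mb = 4.096 GB.
Saving: 150.093 − 4.096 = 145.997 GB.

146.00 GB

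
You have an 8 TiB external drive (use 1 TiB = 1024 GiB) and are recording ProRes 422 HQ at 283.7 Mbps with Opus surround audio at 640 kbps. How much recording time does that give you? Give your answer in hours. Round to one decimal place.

Audio: 640 kbps = 0.640 Mbps.
Total bitrate: 283.7 + 0.640 = 284.340 Mbps.
Capacity: 8 TiB = 70,368,744 Mb.
Recording time: 70,368,744 / 284.340 = 247,481 s ≈ 68.7 hours.

68.7 hours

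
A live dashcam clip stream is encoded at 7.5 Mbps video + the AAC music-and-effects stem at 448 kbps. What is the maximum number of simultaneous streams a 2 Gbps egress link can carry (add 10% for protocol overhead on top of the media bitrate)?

228

Audio: 448 kbps = 0.448 Mbps.
Per-viewer media rate: 7.948 Mbps.
On the wire with 10% overhead: 8.743 Mbps.
2 Gbps = 2,000 Mbps; 2,000 / 8.743 = 228.76 → 228 viewers.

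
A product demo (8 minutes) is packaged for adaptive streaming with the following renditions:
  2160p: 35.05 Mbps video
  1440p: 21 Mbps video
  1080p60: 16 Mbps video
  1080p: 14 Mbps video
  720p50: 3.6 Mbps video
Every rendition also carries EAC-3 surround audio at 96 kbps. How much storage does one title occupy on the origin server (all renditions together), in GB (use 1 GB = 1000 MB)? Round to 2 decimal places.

8 min = 480 s
Audio: 96 kbps = 0.096 Mbps.
Sum of rendition bitrates: (35.05+0.096) + (21+0.096) + (16+0.096) + (14+0.096) + (3.6+0.096) = 90.130 Mbps.
× 480 s = 43,262 Mb = 5,408 MB = 5.408 GB.

5.41 GB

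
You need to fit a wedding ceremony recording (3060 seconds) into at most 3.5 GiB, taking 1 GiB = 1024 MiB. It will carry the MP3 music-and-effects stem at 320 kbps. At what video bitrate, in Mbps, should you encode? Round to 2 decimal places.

9.51 Mbps

Budget: 3.5 GiB = 30064.8 Mb.
Total bitrate budget: 30064.8 Mb / 3060 s = 9.825 Mbps.
Audio: 320 kbps = 0.320 Mbps.
Video: 9.825 − 0.320 = 9.505 Mbps.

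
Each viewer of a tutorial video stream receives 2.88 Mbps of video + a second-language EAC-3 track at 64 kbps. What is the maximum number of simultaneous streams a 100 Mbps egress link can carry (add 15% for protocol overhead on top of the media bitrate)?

29

Audio: 64 kbps = 0.064 Mbps.
Per-viewer media rate: 2.944 Mbps.
On the wire with 15% overhead: 3.386 Mbps.
100 Mbps = 100.0 Mbps; 100.0 / 3.386 = 29.54 → 29 viewers.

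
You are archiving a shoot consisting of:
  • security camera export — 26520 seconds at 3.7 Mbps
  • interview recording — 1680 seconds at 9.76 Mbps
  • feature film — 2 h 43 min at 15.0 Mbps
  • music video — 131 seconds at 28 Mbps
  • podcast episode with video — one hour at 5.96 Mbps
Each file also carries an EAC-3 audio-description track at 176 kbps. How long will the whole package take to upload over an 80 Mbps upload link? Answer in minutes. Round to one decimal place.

61.2 minutes

Audio: 176 kbps = 0.176 Mbps.
security camera export: 3.876 Mbps × 26520 s = 102791.5 Mb
interview recording: 9.936 Mbps × 1680 s = 16692.5 Mb
feature film: 15.176 Mbps × 9780 s = 148421.3 Mb
music video: 28.176 Mbps × 131 s = 3691.1 Mb
podcast episode with video: 6.136 Mbps × 3600 s = 22089.6 Mb
Total: 293685.9 Mb = 36710.7 MB.
At 80 Mbps: 293685.9 / 80 = 3671 s ≈ 61.2 minutes.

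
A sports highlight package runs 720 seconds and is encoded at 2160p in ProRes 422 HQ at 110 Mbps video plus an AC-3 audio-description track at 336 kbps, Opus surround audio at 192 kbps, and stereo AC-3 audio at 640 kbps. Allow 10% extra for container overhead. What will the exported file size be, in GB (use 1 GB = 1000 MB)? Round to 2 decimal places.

Audio total: 336 + 192 + 640 = 1168 kbps = 1.168 Mbps.
Total bitrate: 110 + 1.168 = 111.168 Mbps.
Stream data: 111.168 Mbps × 720 s = 80041.0 Mb.
With 10% container overhead: ×1.10.
88,045 Mb ÷ 8 = 11,006 MB → 11.01 GB.

11.01 GB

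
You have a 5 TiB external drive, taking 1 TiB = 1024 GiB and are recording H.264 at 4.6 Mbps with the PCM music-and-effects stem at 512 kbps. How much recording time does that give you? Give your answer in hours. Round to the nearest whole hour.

2390 hours

Audio: 512 kbps = 0.512 Mbps.
Total bitrate: 4.6 + 0.512 = 5.112 Mbps.
Capacity: 5 TiB = 43,980,465 Mb.
Recording time: 43,980,465 / 5.112 = 8,603,377 s ≈ 2,390 hours.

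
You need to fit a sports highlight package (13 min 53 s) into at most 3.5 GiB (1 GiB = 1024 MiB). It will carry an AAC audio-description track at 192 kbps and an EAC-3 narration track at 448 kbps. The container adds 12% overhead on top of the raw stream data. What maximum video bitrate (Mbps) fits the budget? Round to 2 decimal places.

Budget: 3.5 GiB = 30064.8 Mb.
Stream payload after overhead: 30064.8 / 1.12 = 26843.5 Mb.
13 min 53 s = 833 s
Total bitrate budget: 26843.5 Mb / 833 s = 32.225 Mbps.
Audio total: 192 + 448 = 640 kbps = 0.640 Mbps.
Video: 32.225 − 0.640 = 31.585 Mbps.

31.59 Mbps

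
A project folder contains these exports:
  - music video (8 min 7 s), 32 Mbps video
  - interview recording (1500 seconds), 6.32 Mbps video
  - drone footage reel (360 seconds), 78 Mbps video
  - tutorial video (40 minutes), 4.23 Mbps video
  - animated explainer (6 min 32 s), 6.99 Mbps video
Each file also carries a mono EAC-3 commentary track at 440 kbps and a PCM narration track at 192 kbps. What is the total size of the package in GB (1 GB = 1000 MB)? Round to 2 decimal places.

8.66 GB

Audio total: 440 + 192 = 632 kbps = 0.632 Mbps.
music video: 32.632 Mbps × 487 s = 15891.8 Mb
interview recording: 6.952 Mbps × 1500 s = 10428.0 Mb
drone footage reel: 78.632 Mbps × 360 s = 28307.5 Mb
tutorial video: 4.862 Mbps × 2400 s = 11668.8 Mb
animated explainer: 7.622 Mbps × 392 s = 2987.8 Mb
Total: 69283.9 Mb = 8660.5 MB.
= 8.660 GB.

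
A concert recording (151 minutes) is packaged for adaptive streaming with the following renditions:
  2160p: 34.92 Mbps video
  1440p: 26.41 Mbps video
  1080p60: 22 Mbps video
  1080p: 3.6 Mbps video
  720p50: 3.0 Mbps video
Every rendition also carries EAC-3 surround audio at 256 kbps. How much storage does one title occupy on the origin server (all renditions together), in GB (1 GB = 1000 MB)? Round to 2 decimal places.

151 min = 9060 s
Audio: 256 kbps = 0.256 Mbps.
Sum of rendition bitrates: (34.92+0.256) + (26.41+0.256) + (22+0.256) + (3.6+0.256) + (3.0+0.256) = 91.210 Mbps.
× 9060 s = 826,363 Mb = 103,295 MB = 103.3 GB.

103.30 GB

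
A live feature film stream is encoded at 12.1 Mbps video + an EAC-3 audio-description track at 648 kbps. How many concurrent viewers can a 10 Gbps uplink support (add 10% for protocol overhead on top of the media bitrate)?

Audio: 648 kbps = 0.648 Mbps.
Per-viewer media rate: 12.748 Mbps.
On the wire with 10% overhead: 14.023 Mbps.
10 Gbps = 10,000 Mbps; 10,000 / 14.023 = 713.12 → 713 viewers.

713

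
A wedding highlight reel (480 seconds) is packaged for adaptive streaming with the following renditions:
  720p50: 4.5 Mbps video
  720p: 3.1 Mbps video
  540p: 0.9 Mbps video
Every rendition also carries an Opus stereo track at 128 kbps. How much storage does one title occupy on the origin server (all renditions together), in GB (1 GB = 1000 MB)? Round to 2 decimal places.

0.53 GB

Audio: 128 kbps = 0.128 Mbps.
Sum of rendition bitrates: (4.5+0.128) + (3.1+0.128) + (0.9+0.128) = 8.884 Mbps.
× 480 s = 4,264 Mb = 533.0 MB = 0.533 GB.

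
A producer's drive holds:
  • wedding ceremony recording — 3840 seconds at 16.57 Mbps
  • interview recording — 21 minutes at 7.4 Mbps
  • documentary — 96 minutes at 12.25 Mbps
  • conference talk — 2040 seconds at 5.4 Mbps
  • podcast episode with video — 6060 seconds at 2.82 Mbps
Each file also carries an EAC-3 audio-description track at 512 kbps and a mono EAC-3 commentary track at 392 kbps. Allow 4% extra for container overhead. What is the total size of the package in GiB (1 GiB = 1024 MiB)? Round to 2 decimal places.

22.85 GiB

Audio total: 512 + 392 = 904 kbps = 0.904 Mbps.
wedding ceremony recording: 17.474 Mbps × 3840 s × 1.04 = 69784.2 Mb
interview recording: 8.304 Mbps × 1260 s × 1.04 = 10881.6 Mb
documentary: 13.154 Mbps × 5760 s × 1.04 = 78797.7 Mb
conference talk: 6.304 Mbps × 2040 s × 1.04 = 13374.6 Mb
podcast episode with video: 3.724 Mbps × 6060 s × 1.04 = 23470.1 Mb
Total: 196308.2 Mb = 24538.5 MB.
= 22.85 GiB.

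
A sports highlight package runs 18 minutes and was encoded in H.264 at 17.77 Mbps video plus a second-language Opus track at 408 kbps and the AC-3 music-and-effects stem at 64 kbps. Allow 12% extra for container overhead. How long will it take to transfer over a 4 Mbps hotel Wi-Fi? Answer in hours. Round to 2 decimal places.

18 min = 1080 s
Audio total: 408 + 64 = 472 kbps = 0.472 Mbps.
Total bitrate: 18.242 Mbps.
File: 18.242 Mbps × 1080 s = 19701.4 Mb.
With 12% container overhead: ×1.12. → 22065.5 Mb.
At 4 Mbps: 22065.5 / 4 = 5516.4 s ≈ 1.53 hours.

1.53 hours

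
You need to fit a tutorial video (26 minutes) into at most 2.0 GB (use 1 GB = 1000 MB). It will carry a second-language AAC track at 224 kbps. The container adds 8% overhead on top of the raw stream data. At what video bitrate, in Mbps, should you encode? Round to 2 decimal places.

Budget: 2.0 GB = 16000.0 Mb.
Stream payload after overhead: 16000.0 / 1.08 = 14814.8 Mb.
26 min = 1560 s
Total bitrate budget: 14814.8 Mb / 1560 s = 9.497 Mbps.
Audio: 224 kbps = 0.224 Mbps.
Video: 9.497 − 0.224 = 9.273 Mbps.

9.27 Mbps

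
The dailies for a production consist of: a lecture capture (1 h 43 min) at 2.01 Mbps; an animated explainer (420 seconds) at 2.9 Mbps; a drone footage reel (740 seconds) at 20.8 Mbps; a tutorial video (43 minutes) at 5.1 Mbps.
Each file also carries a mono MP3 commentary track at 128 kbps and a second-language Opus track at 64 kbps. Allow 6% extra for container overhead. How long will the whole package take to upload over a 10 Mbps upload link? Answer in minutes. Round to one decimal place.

77.9 minutes

Audio total: 128 + 64 = 192 kbps = 0.192 Mbps.
lecture capture: 2.202 Mbps × 6180 s × 1.06 = 14424.9 Mb
animated explainer: 3.092 Mbps × 420 s × 1.06 = 1376.6 Mb
drone footage reel: 20.992 Mbps × 740 s × 1.06 = 16466.1 Mb
tutorial video: 5.292 Mbps × 2580 s × 1.06 = 14472.6 Mb
Total: 46740.1 Mb = 5842.5 MB.
At 10 Mbps: 46740.1 / 10 = 4674 s ≈ 77.9 minutes.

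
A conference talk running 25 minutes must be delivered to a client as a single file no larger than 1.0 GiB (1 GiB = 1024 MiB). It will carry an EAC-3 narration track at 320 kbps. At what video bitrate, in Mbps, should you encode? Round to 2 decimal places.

Budget: 1.0 GiB = 8589.9 Mb.
25 min = 1500 s
Total bitrate budget: 8589.9 Mb / 1500 s = 5.727 Mbps.
Audio: 320 kbps = 0.320 Mbps.
Video: 5.727 − 0.320 = 5.407 Mbps.

5.41 Mbps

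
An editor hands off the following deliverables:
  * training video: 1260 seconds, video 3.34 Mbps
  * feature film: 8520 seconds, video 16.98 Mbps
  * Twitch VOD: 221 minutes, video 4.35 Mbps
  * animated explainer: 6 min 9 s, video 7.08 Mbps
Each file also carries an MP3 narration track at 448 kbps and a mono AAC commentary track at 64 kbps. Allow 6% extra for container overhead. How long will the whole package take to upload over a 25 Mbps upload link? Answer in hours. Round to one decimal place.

Audio total: 448 + 64 = 512 kbps = 0.512 Mbps.
training video: 3.852 Mbps × 1260 s × 1.06 = 5144.7 Mb
feature film: 17.492 Mbps × 8520 s × 1.06 = 157973.8 Mb
Twitch VOD: 4.862 Mbps × 13260 s × 1.06 = 68338.3 Mb
animated explainer: 7.592 Mbps × 369 s × 1.06 = 2969.5 Mb
Total: 234426.3 Mb = 29303.3 MB.
At 25 Mbps: 234426.3 / 25 = 9377 s ≈ 2.6 hours.

2.6 hours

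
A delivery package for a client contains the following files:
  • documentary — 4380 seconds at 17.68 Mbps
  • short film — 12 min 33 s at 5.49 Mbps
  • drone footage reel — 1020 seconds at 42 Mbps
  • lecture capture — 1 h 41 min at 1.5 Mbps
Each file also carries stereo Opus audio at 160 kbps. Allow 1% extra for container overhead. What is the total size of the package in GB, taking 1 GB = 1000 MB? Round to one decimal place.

17.1 GB

Audio: 160 kbps = 0.160 Mbps.
documentary: 17.840 Mbps × 4380 s × 1.01 = 78920.6 Mb
short film: 5.650 Mbps × 753 s × 1.01 = 4297.0 Mb
drone footage reel: 42.160 Mbps × 1020 s × 1.01 = 43433.2 Mb
lecture capture: 1.660 Mbps × 6060 s × 1.01 = 10160.2 Mb
Total: 136811.0 Mb = 17101.4 MB.
= 17.10 GB.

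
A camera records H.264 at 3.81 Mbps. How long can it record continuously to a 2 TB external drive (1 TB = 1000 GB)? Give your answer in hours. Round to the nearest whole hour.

Capacity: 2 TB = 16,000,000 Mb.
Recording time: 16,000,000 / 3.810 = 4,199,475 s ≈ 1,167 hours.

1167 hours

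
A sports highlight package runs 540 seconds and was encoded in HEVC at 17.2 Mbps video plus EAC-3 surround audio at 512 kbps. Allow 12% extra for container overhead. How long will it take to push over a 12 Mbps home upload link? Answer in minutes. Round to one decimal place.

14.9 minutes

Audio: 512 kbps = 0.512 Mbps.
Total bitrate: 17.712 Mbps.
File: 17.712 Mbps × 540 s = 9564.5 Mb.
With 12% container overhead: ×1.12. → 10712.2 Mb.
At 12 Mbps: 10712.2 / 12 = 892.7 s ≈ 14.9 minutes.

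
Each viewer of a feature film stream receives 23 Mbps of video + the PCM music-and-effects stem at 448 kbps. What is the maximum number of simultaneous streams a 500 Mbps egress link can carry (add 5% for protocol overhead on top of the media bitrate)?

Audio: 448 kbps = 0.448 Mbps.
Per-viewer media rate: 23.448 Mbps.
On the wire with 5% overhead: 24.620 Mbps.
500 Mbps = 500.0 Mbps; 500.0 / 24.620 = 20.31 → 20 viewers.

20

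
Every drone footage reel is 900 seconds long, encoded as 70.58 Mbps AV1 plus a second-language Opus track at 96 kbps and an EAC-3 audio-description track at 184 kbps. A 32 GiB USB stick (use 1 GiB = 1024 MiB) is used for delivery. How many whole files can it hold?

4

Audio total: 96 + 184 = 280 kbps = 0.280 Mbps.
Total bitrate: 70.860 Mbps.
Per item: 70.860 Mbps × 900 s = 63,774 Mb = 7,972 MB.
Capacity: 32 GiB = 274,878 Mb; 4.31 items → 4 complete.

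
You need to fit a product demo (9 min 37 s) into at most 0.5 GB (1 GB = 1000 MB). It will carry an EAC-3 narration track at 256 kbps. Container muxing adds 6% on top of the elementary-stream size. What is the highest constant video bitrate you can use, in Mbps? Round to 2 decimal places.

Budget: 0.5 GB = 4000.0 Mb.
Stream payload after overhead: 4000.0 / 1.06 = 3773.6 Mb.
9 min 37 s = 577 s
Total bitrate budget: 3773.6 Mb / 577 s = 6.540 Mbps.
Audio: 256 kbps = 0.256 Mbps.
Video: 6.540 − 0.256 = 6.284 Mbps.

6.28 Mbps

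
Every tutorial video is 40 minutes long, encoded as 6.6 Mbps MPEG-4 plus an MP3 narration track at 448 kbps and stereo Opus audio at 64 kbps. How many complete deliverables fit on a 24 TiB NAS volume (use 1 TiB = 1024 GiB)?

12367

40 min = 2400 s
Audio total: 448 + 64 = 512 kbps = 0.512 Mbps.
Total bitrate: 7.112 Mbps.
Per item: 7.112 Mbps × 2400 s = 17,069 Mb = 2,134 MB.
Capacity: 24 TiB = 211,106,233 Mb; 12367.96 items → 12367 complete.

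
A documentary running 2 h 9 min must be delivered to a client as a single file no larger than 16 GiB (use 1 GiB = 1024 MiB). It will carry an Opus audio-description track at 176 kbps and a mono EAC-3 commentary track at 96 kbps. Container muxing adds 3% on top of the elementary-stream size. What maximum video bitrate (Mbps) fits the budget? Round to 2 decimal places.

Budget: 16 GiB = 137439.0 Mb.
Stream payload after overhead: 137439.0 / 1.03 = 133435.9 Mb.
2 h 9 min = 129 min = 7740 s
Total bitrate budget: 133435.9 Mb / 7740 s = 17.240 Mbps.
Audio total: 176 + 96 = 272 kbps = 0.272 Mbps.
Video: 17.240 − 0.272 = 16.968 Mbps.

16.97 Mbps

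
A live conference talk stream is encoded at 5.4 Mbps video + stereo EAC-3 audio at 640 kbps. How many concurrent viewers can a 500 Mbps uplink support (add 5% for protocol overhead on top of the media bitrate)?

78

Audio: 640 kbps = 0.640 Mbps.
Per-viewer media rate: 6.040 Mbps.
On the wire with 5% overhead: 6.342 Mbps.
500 Mbps = 500.0 Mbps; 500.0 / 6.342 = 78.84 → 78 viewers.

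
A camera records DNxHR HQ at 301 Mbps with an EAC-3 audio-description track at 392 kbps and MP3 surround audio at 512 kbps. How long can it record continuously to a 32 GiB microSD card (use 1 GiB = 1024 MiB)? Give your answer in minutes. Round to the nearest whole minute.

Audio total: 392 + 512 = 904 kbps = 0.904 Mbps.
Total bitrate: 301 + 0.904 = 301.904 Mbps.
Capacity: 32 GiB = 274,878 Mb.
Recording time: 274,878 / 301.904 = 910.5 s ≈ 15.2 minutes.

15 minutes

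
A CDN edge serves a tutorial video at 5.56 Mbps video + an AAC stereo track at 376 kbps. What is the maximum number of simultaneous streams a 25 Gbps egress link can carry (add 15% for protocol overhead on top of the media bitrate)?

Audio: 376 kbps = 0.376 Mbps.
Per-viewer media rate: 5.936 Mbps.
On the wire with 15% overhead: 6.826 Mbps.
25 Gbps = 25,000 Mbps; 25,000 / 6.826 = 3662.25 → 3662 viewers.

3662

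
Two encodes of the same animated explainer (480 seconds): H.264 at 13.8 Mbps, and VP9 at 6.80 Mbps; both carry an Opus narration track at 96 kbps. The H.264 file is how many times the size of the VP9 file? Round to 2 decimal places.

2.02

Audio: 96 kbps = 0.096 Mbps.
H.264: 13.896 Mbps × 480 s = 6670.1 Mb = 0.776 GiB.
VP9: 6.896 Mbps × 480 s = 3310.1 Mb = 0.385 GiB.
Ratio: 0.776 / 0.385 = 2.015.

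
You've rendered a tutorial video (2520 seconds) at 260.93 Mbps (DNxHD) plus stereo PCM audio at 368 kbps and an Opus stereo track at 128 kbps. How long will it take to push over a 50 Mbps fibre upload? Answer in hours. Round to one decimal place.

Audio total: 368 + 128 = 496 kbps = 0.496 Mbps.
Total bitrate: 261.426 Mbps.
File: 261.426 Mbps × 2520 s = 658793.5 Mb.
At 50 Mbps: 658793.5 / 50 = 13175.9 s ≈ 3.66 hours.

3.7 hours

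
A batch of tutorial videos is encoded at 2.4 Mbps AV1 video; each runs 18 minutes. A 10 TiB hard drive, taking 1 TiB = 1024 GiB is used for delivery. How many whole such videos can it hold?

33935

18 min = 1080 s
Per item: 2.400 Mbps × 1080 s = 2,592 Mb = 324.0 MB.
Capacity: 10 TiB = 87,960,930 Mb; 33935.54 items → 33935 complete.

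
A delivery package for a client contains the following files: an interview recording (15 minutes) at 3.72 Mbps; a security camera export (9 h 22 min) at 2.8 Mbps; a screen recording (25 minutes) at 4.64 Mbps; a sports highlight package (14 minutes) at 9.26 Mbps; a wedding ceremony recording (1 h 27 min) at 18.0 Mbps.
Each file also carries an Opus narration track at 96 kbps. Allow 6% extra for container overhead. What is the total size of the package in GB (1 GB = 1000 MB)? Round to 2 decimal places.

Audio: 96 kbps = 0.096 Mbps.
interview recording: 3.816 Mbps × 900 s × 1.06 = 3640.5 Mb
security camera export: 2.896 Mbps × 33720 s × 1.06 = 103512.3 Mb
screen recording: 4.736 Mbps × 1500 s × 1.06 = 7530.2 Mb
sports highlight package: 9.356 Mbps × 840 s × 1.06 = 8330.6 Mb
wedding ceremony recording: 18.096 Mbps × 5220 s × 1.06 = 100128.8 Mb
Total: 223142.4 Mb = 27892.8 MB.
= 27.89 GB.

27.89 GB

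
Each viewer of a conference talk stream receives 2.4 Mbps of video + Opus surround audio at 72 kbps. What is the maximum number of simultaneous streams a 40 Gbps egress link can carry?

16181

Audio: 72 kbps = 0.072 Mbps.
Per-viewer media rate: 2.472 Mbps.
40 Gbps = 40,000 Mbps; 40,000 / 2.472 = 16181.23 → 16181 viewers.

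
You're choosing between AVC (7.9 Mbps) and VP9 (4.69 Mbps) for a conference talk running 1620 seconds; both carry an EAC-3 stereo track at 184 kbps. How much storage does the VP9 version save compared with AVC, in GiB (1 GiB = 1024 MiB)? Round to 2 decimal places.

0.61 GiB

Audio: 184 kbps = 0.184 Mbps.
AVC: 8.084 Mbps × 1620 s = 13096.1 Mb = 1.525 GiB.
VP9: 4.874 Mbps × 1620 s = 7895.9 Mb = 0.919 GiB.
Saving: 1.525 − 0.919 = 0.605 GiB.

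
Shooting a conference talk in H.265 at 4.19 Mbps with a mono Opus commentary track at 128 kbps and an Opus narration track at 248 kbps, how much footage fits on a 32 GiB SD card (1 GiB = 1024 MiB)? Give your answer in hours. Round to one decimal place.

Audio total: 128 + 248 = 376 kbps = 0.376 Mbps.
Total bitrate: 4.19 + 0.376 = 4.566 Mbps.
Capacity: 32 GiB = 274,878 Mb.
Recording time: 274,878 / 4.566 = 60,201 s ≈ 16.7 hours.

16.7 hours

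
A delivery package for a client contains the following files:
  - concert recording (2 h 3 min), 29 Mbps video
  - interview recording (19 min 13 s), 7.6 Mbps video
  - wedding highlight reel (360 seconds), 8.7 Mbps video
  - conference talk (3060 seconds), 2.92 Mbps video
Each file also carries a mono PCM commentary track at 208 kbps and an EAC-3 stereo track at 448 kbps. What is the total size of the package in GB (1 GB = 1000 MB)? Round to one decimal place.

30.3 GB

Audio total: 208 + 448 = 656 kbps = 0.656 Mbps.
concert recording: 29.656 Mbps × 7380 s = 218861.3 Mb
interview recording: 8.256 Mbps × 1153 s = 9519.2 Mb
wedding highlight reel: 9.356 Mbps × 360 s = 3368.2 Mb
conference talk: 3.576 Mbps × 3060 s = 10942.6 Mb
Total: 242691.2 Mb = 30336.4 MB.
= 30.34 GB.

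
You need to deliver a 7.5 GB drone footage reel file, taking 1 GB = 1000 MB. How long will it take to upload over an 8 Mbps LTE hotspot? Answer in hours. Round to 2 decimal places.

2.08 hours

File: 7.5 GB = 60000.0 Mb.
At 8 Mbps: 60000.0 / 8 = 7500.0 s ≈ 2.08 hours.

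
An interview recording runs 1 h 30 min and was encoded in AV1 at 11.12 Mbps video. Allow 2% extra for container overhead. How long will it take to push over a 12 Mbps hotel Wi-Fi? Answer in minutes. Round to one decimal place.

1 h 30 min = 90 min = 5400 s
File: 11.120 Mbps × 5400 s = 60048.0 Mb.
With 2% container overhead: ×1.02. → 61249.0 Mb.
At 12 Mbps: 61249.0 / 12 = 5104.1 s ≈ 85.1 minutes.

85.1 minutes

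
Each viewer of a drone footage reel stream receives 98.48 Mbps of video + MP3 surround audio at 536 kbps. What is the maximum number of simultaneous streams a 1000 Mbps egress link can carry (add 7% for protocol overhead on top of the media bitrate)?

9

Audio: 536 kbps = 0.536 Mbps.
Per-viewer media rate: 99.016 Mbps.
On the wire with 7% overhead: 105.947 Mbps.
1000 Mbps = 1,000 Mbps; 1,000 / 105.947 = 9.44 → 9 viewers.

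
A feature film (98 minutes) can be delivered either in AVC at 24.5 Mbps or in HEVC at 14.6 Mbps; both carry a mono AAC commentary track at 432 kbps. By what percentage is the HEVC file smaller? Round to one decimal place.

98 min = 5880 s
Audio: 432 kbps = 0.432 Mbps.
AVC: 24.932 Mbps × 5880 s = 146600.2 Mb = 17.067 GiB.
HEVC: 15.032 Mbps × 5880 s = 88388.2 Mb = 10.290 GiB.
Reduction: (1 − 10.290/17.067) × 100 = 39.71%.

39.7%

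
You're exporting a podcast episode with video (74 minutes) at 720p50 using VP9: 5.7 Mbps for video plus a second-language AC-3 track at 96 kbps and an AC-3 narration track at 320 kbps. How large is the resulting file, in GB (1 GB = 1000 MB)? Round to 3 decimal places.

74 min = 4440 s
Audio total: 96 + 320 = 416 kbps = 0.416 Mbps.
Total bitrate: 5.7 + 0.416 = 6.116 Mbps.
Stream data: 6.116 Mbps × 4440 s = 27155.0 Mb.
27,155 Mb ÷ 8 = 3,394 MB → 3.394 GB.

3.394 GB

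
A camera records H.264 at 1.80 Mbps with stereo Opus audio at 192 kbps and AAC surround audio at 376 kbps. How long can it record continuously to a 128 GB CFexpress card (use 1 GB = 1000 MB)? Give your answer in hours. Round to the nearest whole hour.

Audio total: 192 + 376 = 568 kbps = 0.568 Mbps.
Total bitrate: 1.80 + 0.568 = 2.368 Mbps.
Capacity: 128 GB = 1,024,000 Mb.
Recording time: 1,024,000 / 2.368 = 432,432 s ≈ 120 hours.

120 hours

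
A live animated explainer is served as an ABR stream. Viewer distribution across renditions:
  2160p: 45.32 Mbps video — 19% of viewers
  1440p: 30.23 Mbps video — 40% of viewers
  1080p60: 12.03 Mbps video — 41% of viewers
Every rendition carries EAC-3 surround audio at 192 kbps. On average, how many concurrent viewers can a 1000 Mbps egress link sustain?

Audio: 192 kbps = 0.192 Mbps.
Average per-viewer bitrate: 0.19×45.512 + 0.40×30.422 + 0.41×12.222 = 25.827 Mbps.
1000 Mbps = 1,000 Mbps; 1,000 / 25.827 = 38.72 → 38.

38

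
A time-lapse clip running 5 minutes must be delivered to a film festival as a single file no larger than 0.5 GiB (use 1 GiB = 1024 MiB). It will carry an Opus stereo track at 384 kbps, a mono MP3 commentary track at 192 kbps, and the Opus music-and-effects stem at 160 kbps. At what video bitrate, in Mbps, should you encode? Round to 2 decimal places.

Budget: 0.5 GiB = 4295.0 Mb.
5 min = 300 s
Total bitrate budget: 4295.0 Mb / 300 s = 14.317 Mbps.
Audio total: 384 + 192 + 160 = 736 kbps = 0.736 Mbps.
Video: 14.317 − 0.736 = 13.581 Mbps.

13.58 Mbps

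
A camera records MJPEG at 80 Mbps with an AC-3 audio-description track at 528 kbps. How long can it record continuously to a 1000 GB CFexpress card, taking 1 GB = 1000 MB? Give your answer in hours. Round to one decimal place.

Audio: 528 kbps = 0.528 Mbps.
Total bitrate: 80 + 0.528 = 80.528 Mbps.
Capacity: 1000 GB = 8,000,000 Mb.
Recording time: 8,000,000 / 80.528 = 99,344 s ≈ 27.6 hours.

27.6 hours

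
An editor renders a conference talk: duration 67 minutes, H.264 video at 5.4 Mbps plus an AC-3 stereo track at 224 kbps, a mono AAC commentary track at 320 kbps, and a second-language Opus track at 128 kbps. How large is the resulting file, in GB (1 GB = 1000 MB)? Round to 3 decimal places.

67 min = 4020 s
Audio total: 224 + 320 + 128 = 672 kbps = 0.672 Mbps.
Total bitrate: 5.4 + 0.672 = 6.072 Mbps.
Stream data: 6.072 Mbps × 4020 s = 24409.4 Mb.
24,409 Mb ÷ 8 = 3,051 MB → 3.051 GB.

3.051 GB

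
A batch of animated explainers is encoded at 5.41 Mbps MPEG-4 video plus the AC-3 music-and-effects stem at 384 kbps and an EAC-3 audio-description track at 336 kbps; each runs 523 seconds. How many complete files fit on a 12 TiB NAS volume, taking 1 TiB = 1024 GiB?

32923

Audio total: 384 + 336 = 720 kbps = 0.720 Mbps.
Total bitrate: 6.130 Mbps.
Per item: 6.130 Mbps × 523 s = 3,206 Mb = 400.7 MB.
Capacity: 12 TiB = 105,553,116 Mb; 32923.72 items → 32923 complete.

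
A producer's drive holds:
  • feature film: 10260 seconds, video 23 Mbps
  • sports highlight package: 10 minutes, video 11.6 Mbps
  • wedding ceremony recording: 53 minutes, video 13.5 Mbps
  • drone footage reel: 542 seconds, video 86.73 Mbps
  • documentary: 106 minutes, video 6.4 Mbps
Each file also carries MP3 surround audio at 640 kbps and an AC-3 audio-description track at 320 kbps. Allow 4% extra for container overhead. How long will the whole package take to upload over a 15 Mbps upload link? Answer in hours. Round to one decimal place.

Audio total: 640 + 320 = 960 kbps = 0.960 Mbps.
feature film: 23.960 Mbps × 10260 s × 1.04 = 255662.8 Mb
sports highlight package: 12.560 Mbps × 600 s × 1.04 = 7837.4 Mb
wedding ceremony recording: 14.460 Mbps × 3180 s × 1.04 = 47822.1 Mb
drone footage reel: 87.690 Mbps × 542 s × 1.04 = 49429.1 Mb
documentary: 7.360 Mbps × 6360 s × 1.04 = 48682.0 Mb
Total: 409433.4 Mb = 51179.2 MB.
At 15 Mbps: 409433.4 / 15 = 27296 s ≈ 7.58 hours.

7.6 hours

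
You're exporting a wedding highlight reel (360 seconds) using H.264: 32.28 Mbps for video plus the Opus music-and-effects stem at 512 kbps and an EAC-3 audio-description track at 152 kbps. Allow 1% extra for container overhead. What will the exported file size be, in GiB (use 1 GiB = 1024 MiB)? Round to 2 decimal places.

Audio total: 512 + 152 = 664 kbps = 0.664 Mbps.
Total bitrate: 32.28 + 0.664 = 32.944 Mbps.
Stream data: 32.944 Mbps × 360 s = 11859.8 Mb.
With 1% container overhead: ×1.01.
11,978 Mb = 1,497,304,800 bytes ÷ 1,073,741,824 = 1.394 GiB.

1.39 GiB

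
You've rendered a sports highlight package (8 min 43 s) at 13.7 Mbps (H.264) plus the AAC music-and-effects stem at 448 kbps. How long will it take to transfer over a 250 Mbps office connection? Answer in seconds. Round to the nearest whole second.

30 seconds

8 min 43 s = 523 s
Audio: 448 kbps = 0.448 Mbps.
Total bitrate: 14.148 Mbps.
File: 14.148 Mbps × 523 s = 7399.4 Mb.
At 250 Mbps: 7399.4 / 250 = 29.6 s ≈ 29.6 seconds.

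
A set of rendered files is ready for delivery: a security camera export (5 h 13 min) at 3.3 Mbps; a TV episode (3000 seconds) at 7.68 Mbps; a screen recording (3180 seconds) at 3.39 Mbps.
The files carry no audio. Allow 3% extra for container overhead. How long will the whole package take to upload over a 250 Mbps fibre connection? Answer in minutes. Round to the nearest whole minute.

7 minutes

security camera export: 3.300 Mbps × 18780 s × 1.03 = 63833.2 Mb
TV episode: 7.680 Mbps × 3000 s × 1.03 = 23731.2 Mb
screen recording: 3.390 Mbps × 3180 s × 1.03 = 11103.6 Mb
Total: 98668.0 Mb = 12333.5 MB.
At 250 Mbps: 98668.0 / 250 = 395 s ≈ 6.58 minutes.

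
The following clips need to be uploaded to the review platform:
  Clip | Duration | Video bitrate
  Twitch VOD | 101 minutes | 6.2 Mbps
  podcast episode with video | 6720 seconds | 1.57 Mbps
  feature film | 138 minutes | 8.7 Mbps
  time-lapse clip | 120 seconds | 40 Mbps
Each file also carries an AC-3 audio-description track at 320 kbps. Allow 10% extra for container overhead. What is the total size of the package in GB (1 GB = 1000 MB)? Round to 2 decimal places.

18.11 GB

Audio: 320 kbps = 0.320 Mbps.
Twitch VOD: 6.520 Mbps × 6060 s × 1.10 = 43462.3 Mb
podcast episode with video: 1.890 Mbps × 6720 s × 1.10 = 13970.9 Mb
feature film: 9.020 Mbps × 8280 s × 1.10 = 82154.2 Mb
time-lapse clip: 40.320 Mbps × 120 s × 1.10 = 5322.2 Mb
Total: 144909.6 Mb = 18113.7 MB.
= 18.11 GB.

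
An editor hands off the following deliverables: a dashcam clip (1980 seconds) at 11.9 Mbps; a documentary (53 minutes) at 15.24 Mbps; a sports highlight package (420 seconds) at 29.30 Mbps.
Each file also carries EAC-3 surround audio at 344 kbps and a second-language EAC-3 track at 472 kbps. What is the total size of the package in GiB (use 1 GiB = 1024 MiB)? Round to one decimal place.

10.3 GiB

Audio total: 344 + 472 = 816 kbps = 0.816 Mbps.
dashcam clip: 12.716 Mbps × 1980 s = 25177.7 Mb
documentary: 16.056 Mbps × 3180 s = 51058.1 Mb
sports highlight package: 30.116 Mbps × 420 s = 12648.7 Mb
Total: 88884.5 Mb = 11110.6 MB.
= 10.35 GiB.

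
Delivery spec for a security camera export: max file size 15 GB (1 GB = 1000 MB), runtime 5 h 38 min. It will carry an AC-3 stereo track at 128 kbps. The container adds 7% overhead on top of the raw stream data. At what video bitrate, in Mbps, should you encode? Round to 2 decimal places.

Budget: 15 GB = 120000.0 Mb.
Stream payload after overhead: 120000.0 / 1.07 = 112149.5 Mb.
5 h 38 min = 338 min = 20280 s
Total bitrate budget: 112149.5 Mb / 20280 s = 5.530 Mbps.
Audio: 128 kbps = 0.128 Mbps.
Video: 5.530 − 0.128 = 5.402 Mbps.

5.40 Mbps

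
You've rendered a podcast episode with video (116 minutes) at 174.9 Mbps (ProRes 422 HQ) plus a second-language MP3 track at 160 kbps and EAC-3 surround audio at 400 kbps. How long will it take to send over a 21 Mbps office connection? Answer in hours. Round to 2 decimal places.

16.15 hours

116 min = 6960 s
Audio total: 160 + 400 = 560 kbps = 0.560 Mbps.
Total bitrate: 175.460 Mbps.
File: 175.460 Mbps × 6960 s = 1221201.6 Mb.
At 21 Mbps: 1221201.6 / 21 = 58152.5 s ≈ 16.2 hours.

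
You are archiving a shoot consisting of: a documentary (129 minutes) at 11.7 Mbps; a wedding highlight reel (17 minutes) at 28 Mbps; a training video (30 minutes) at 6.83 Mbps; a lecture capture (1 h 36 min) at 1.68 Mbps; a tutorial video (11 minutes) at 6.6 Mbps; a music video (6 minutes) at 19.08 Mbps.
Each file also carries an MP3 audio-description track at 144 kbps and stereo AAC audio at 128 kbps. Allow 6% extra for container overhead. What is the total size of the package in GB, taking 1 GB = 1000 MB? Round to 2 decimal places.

Audio total: 144 + 128 = 272 kbps = 0.272 Mbps.
documentary: 11.972 Mbps × 7740 s × 1.06 = 98223.1 Mb
wedding highlight reel: 28.272 Mbps × 1020 s × 1.06 = 30567.7 Mb
training video: 7.102 Mbps × 1800 s × 1.06 = 13550.6 Mb
lecture capture: 1.952 Mbps × 5760 s × 1.06 = 11918.1 Mb
tutorial video: 6.872 Mbps × 660 s × 1.06 = 4807.7 Mb
music video: 19.352 Mbps × 360 s × 1.06 = 7384.7 Mb
Total: 166451.9 Mb = 20806.5 MB.
= 20.81 GB.

20.81 GB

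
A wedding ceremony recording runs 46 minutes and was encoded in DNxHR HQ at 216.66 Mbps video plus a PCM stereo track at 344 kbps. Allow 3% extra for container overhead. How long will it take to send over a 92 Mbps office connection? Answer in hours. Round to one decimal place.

1.9 hours

46 min = 2760 s
Audio: 344 kbps = 0.344 Mbps.
Total bitrate: 217.004 Mbps.
File: 217.004 Mbps × 2760 s = 598931.0 Mb.
With 3% container overhead: ×1.03. → 616899.0 Mb.
At 92 Mbps: 616899.0 / 92 = 6705.4 s ≈ 1.86 hours.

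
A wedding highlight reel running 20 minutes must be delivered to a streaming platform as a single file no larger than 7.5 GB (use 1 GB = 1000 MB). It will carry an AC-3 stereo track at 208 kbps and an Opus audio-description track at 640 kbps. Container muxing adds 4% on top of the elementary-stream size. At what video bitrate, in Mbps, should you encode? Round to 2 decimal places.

47.23 Mbps

Budget: 7.5 GB = 60000.0 Mb.
Stream payload after overhead: 60000.0 / 1.04 = 57692.3 Mb.
20 min = 1200 s
Total bitrate budget: 57692.3 Mb / 1200 s = 48.077 Mbps.
Audio total: 208 + 640 = 848 kbps = 0.848 Mbps.
Video: 48.077 − 0.848 = 47.229 Mbps.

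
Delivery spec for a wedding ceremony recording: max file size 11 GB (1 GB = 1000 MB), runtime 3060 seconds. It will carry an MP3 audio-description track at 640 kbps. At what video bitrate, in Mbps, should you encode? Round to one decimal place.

28.1 Mbps

Budget: 11 GB = 88000.0 Mb.
Total bitrate budget: 88000.0 Mb / 3060 s = 28.758 Mbps.
Audio: 640 kbps = 0.640 Mbps.
Video: 28.758 − 0.640 = 28.118 Mbps.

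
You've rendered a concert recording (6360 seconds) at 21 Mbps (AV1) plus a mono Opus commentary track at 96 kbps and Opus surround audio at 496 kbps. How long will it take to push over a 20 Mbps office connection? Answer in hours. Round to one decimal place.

1.9 hours

Audio total: 96 + 496 = 592 kbps = 0.592 Mbps.
Total bitrate: 21.592 Mbps.
File: 21.592 Mbps × 6360 s = 137325.1 Mb.
At 20 Mbps: 137325.1 / 20 = 6866.3 s ≈ 1.91 hours.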